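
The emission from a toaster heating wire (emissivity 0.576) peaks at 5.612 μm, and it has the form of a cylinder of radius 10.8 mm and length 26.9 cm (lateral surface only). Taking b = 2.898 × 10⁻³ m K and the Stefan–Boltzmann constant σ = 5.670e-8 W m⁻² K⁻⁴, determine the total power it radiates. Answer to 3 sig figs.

P ≈ 42.4 W

Wien's law: T = b/λ_max = 2.898×10⁻³/5.612×10⁻⁶ = 516.393 K.
Lateral area A = 2πrL = 2π×0.0108×0.269 = 0.0182539 m².
Then P = εσAT⁴ = 0.576×5.670×10⁻⁸×0.0182539×(516.393)⁴ = 42.4 W.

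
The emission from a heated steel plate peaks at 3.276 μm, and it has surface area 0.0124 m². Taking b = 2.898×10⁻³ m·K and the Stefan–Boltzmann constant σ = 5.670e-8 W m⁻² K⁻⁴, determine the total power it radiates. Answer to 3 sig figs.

P ≈ 431 W

Wien's law: T = b/λ_max = 2.898×10⁻³/3.276×10⁻⁶ = 884.615 K.
Area A = 0.0124 m².
Then P = σAT⁴ = 5.670×10⁻⁸×0.0124×(884.615)⁴ = 431 W.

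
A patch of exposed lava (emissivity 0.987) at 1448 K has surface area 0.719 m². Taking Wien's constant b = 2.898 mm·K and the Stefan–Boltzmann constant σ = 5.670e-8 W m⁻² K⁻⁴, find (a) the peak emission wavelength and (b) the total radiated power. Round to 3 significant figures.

λ_max ≈ 2.00×10³ nm; P ≈ 1.77×10⁵ W

(a) λ_max = b/T = 2.898×10⁻³/1448 = 2.001×10⁻⁶ m = 2.00×10³ nm.
Area A = 0.719 m².
(b) P = εσAT⁴ = 0.987×5.670×10⁻⁸×0.719×(1448)⁴ = 1.77×10⁵ W.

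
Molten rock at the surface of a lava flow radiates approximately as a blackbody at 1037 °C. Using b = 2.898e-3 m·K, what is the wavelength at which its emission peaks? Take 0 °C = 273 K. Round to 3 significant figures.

λ_max ≈ 2.21×10³ nm

T = 1037 °C + 273 = 1310 K.
Wien's displacement law: λ_max = b/T = (2.898×10⁻³ m·K)/(1310 K) = 2.212×10⁻⁶ m.
That is 2.21×10³ nm, in the infrared range.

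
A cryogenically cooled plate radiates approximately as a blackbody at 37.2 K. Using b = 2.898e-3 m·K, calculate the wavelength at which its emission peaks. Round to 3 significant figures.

λ_max ≈ 77.9 μm

Wien's displacement law: λ_max = b/T = (2.898×10⁻³ m·K)/(37.2 K) = 7.790×10⁻⁵ m.
That is 77.9 μm, in the infrared range.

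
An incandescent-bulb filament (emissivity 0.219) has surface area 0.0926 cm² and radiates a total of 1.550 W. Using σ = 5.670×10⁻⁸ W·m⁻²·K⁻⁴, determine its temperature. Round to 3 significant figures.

T ≈ 1.92×10³ K

Area A = 0.0926 cm² = 9.26×10⁻⁶ m².
P = εσAT⁴ ⇒ T = (P/(εσA))^(1/4) = (1.550/(0.219×5.670×10⁻⁸×9.26×10⁻⁶))^(1/4) = 1.92×10³ K.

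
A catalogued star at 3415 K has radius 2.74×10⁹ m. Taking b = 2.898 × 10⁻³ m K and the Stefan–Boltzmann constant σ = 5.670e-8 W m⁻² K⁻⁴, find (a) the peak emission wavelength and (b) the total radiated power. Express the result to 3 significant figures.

λ_max ≈ 849 nm; P ≈ 7.28×10²⁶ W

(a) λ_max = b/T = 2.898×10⁻³/3415 = 8.486×10⁻⁷ m = 849 nm.
Surface area A = 4πR² = 4π(2.74×10⁹ m)² = 9.43433×10¹⁹ m².
(b) P = σAT⁴ = 5.670×10⁻⁸×9.43433×10¹⁹×(3415)⁴ = 7.28×10²⁶ W.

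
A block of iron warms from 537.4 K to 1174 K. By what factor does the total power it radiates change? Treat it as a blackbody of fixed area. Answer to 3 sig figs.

P₂/P₁ ≈ 22.8

P ∝ T⁴, so P₂/P₁ = (T₂/T₁)⁴ = (1174/537.4)⁴ = (2.18459)⁴ = 22.8.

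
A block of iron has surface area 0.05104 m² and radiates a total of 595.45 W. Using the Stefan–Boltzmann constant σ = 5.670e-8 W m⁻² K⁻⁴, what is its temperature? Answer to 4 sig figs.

T ≈ 673.5 K

Area A = 0.05104 m².
P = σAT⁴ ⇒ T = (P/(σA))^(1/4) = (595.45/(5.670×10⁻⁸×0.05104))^(1/4) = 673.5 K.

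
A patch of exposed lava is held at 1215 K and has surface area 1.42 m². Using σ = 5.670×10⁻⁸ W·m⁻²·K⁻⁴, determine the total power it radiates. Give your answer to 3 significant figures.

Area A = 1.42 m².
P = σAT⁴ = 5.670×10⁻⁸ × 1.42 × (1215)⁴ = 1.75×10⁵ W.

P ≈ 1.75×10⁵ W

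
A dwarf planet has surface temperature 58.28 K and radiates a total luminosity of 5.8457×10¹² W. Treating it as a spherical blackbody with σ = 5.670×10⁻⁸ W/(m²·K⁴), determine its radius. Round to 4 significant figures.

L = 4πR²σT⁴ ⇒ R = √(L/(4πσT⁴)).
σT⁴ = 0.654126 W/m², so R = √(5.8457×10¹²/(4π×0.654126)) = 8.433×10⁵ m.

R ≈ 8.433×10⁵ m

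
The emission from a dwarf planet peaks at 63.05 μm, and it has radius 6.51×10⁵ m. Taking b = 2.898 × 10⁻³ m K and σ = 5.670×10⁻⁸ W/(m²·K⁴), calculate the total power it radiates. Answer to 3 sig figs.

P ≈ 1.35×10¹² W

Wien's law: T = b/λ_max = 2.898×10⁻³/6.305×10⁻⁵ = 45.9635 K.
Surface area A = 4πR² = 4π(6.51×10⁵ m)² = 5.32564×10¹² m².
Then P = σAT⁴ = 5.670×10⁻⁸×5.32564×10¹²×(45.9635)⁴ = 1.35×10¹² W.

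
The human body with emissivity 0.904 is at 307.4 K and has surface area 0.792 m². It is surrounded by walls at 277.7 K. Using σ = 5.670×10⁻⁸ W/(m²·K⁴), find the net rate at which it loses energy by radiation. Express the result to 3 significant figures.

Area A = 0.792 m².
Net radiated power P_net = εσA(T⁴ − T₀⁴) = 0.904×5.670×10⁻⁸×0.792×(307.4⁴ − 277.7⁴).
T⁴ − T₀⁴ = 8.92926×10⁹ − 5.94708×10⁹ = 2.98218×10⁹ K⁴, so P_net = 121 W.

Net loss ≈ 121 W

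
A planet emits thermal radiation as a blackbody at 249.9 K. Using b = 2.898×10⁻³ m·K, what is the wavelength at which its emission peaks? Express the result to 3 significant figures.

Wien's displacement law: λ_max = b/T = (2.898×10⁻³ m·K)/(249.9 K) = 1.160×10⁻⁵ m.
That is 11.6 μm, in the infrared range.

λ_max ≈ 11.6 μm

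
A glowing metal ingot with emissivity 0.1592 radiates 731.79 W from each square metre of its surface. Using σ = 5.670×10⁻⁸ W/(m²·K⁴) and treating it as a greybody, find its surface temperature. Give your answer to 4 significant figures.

T ≈ 533.6 K

I = εσT⁴, so T = (I/εσ)^(1/4) = (731.79/(0.1592×5.670×10⁻⁸))^(1/4) = 533.6 K.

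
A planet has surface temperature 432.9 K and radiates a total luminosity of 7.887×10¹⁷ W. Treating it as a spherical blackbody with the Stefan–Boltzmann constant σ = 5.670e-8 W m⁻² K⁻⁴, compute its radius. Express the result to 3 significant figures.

R ≈ 5.61×10⁶ m

L = 4πR²σT⁴ ⇒ R = √(L/(4πσT⁴)).
σT⁴ = 1991.28 W/m², so R = √(7.887×10¹⁷/(4π×1991.28)) = 5.61×10⁶ m.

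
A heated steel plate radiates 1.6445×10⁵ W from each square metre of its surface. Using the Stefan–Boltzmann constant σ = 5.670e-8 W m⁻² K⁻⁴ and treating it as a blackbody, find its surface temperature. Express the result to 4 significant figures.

I = σT⁴, so T = (I/σ)^(1/4) = (1.6445×10⁵/(5.670×10⁻⁸))^(1/4) = 1305 K.

T ≈ 1305 K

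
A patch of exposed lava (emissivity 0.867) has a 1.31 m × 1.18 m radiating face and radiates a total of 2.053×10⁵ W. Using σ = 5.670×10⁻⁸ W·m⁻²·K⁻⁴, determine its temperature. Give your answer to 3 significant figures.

Area A = 1.31 × 1.18 = 1.5458 m².
P = εσAT⁴ ⇒ T = (P/(εσA))^(1/4) = (2.053×10⁵/(0.867×5.670×10⁻⁸×1.5458))^(1/4) = 1.28×10³ K.

T ≈ 1.28×10³ K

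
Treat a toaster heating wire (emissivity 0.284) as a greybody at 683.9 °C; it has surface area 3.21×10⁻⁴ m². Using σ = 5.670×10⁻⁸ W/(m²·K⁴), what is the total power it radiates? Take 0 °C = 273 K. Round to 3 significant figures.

T = 683.9 °C + 273 = 956.9 K.
Area A = 3.21×10⁻⁴ m².
P = εσAT⁴ = 0.284 × 5.670×10⁻⁸ × 3.21×10⁻⁴ × (956.9)⁴ = 4.33 W.

P ≈ 4.33 W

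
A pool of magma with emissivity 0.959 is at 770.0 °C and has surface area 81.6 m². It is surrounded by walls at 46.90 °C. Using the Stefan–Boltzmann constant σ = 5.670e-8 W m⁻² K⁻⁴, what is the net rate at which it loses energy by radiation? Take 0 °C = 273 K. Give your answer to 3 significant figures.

Net loss ≈ 5.20×10⁶ W

T = 770.0 °C + 273 = 1043.0 K.
Surroundings: T = 46.90 °C + 273 = 319.90 K.
Area A = 81.6 m².
Net radiated power P_net = εσA(T⁴ − T₀⁴) = 0.959×5.670×10⁻⁸×81.6×(1043.0⁴ − 319.90⁴).
T⁴ − T₀⁴ = 1.18342×10¹² − 1.04727×10¹⁰ = 1.17295×10¹² K⁴, so P_net = 5.20×10⁶ W.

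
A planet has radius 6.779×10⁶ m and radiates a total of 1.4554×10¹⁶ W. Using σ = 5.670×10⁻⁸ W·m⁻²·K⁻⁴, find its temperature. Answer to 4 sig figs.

T ≈ 145.2 K

Surface area A = 4πR² = 4π(6.779×10⁶ m)² = 5.77486×10¹⁴ m².
P = σAT⁴ ⇒ T = (P/(σA))^(1/4) = (1.4554×10¹⁶/(5.670×10⁻⁸×5.77486×10¹⁴))^(1/4) = 145.2 K.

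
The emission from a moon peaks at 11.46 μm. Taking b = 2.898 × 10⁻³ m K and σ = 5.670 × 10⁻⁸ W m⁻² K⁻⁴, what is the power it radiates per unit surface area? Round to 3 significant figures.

Wien's law: T = b/λ_max = 2.898×10⁻³/1.146×10⁻⁵ = 252.880 K.
Then I = σT⁴ = 5.670×10⁻⁸×(252.880)⁴ = 232 W/m².

I ≈ 232 W/m²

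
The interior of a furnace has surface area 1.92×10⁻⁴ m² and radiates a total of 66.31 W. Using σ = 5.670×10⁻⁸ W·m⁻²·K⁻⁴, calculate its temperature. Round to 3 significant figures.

Area A = 1.92×10⁻⁴ m².
P = σAT⁴ ⇒ T = (P/(σA))^(1/4) = (66.31/(5.670×10⁻⁸×1.92×10⁻⁴))^(1/4) = 1.57×10³ K.

T ≈ 1.57×10³ K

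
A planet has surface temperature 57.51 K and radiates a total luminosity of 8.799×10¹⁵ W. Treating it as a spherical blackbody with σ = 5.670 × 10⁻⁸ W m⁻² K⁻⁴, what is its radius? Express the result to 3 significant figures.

R ≈ 3.36×10⁷ m

L = 4πR²σT⁴ ⇒ R = √(L/(4πσT⁴)).
σT⁴ = 0.620235 W/m², so R = √(8.799×10¹⁵/(4π×0.620235)) = 3.36×10⁷ m.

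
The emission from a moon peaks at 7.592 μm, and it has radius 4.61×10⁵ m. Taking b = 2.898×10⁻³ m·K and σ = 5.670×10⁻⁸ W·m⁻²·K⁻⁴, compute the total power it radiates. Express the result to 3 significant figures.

Wien's law: T = b/λ_max = 2.898×10⁻³/7.592×10⁻⁶ = 381.718 K.
Surface area A = 4πR² = 4π(4.61×10⁵ m)² = 2.67062×10¹² m².
Then P = σAT⁴ = 5.670×10⁻⁸×2.67062×10¹²×(381.718)⁴ = 3.21×10¹⁵ W.

P ≈ 3.21×10¹⁵ W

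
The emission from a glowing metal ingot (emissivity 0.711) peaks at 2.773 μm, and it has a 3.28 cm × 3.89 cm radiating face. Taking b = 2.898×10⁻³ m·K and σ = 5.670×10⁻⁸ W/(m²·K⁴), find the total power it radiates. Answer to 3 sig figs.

P ≈ 61.4 W

Wien's law: T = b/λ_max = 2.898×10⁻³/2.773×10⁻⁶ = 1045.08 K.
Area A = 0.0328 × 0.0389 = 1.27592×10⁻³ m².
Then P = εσAT⁴ = 0.711×5.670×10⁻⁸×1.27592×10⁻³×(1045.08)⁴ = 61.4 W.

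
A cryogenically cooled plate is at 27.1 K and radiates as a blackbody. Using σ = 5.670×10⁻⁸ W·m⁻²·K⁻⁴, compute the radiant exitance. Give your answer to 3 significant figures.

Stefan–Boltzmann: I = σT⁴ = 5.670×10⁻⁸ × (27.1)⁴ = 0.0306 W/m².

I ≈ 0.0306 W/m²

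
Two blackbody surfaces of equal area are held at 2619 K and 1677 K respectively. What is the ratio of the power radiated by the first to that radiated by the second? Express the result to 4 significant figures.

With equal areas, P₁/P₂ = (T₁/T₂)⁴ = (2619/1677)⁴ = 5.949.

P₁/P₂ ≈ 5.949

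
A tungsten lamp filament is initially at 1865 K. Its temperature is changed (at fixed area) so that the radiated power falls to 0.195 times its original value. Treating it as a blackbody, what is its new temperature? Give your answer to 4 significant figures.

P ∝ T⁴, so T₂/T₁ = (P₂/P₁)^(1/4) = (0.195)^(1/4) = 0.664521.
T₂ = 1865 × 0.664521 = 1239 K.

T₂ ≈ 1239 K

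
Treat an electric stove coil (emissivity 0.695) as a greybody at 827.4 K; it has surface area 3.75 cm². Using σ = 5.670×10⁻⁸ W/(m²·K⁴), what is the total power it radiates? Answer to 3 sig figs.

Area A = 3.75 cm² = 3.75×10⁻⁴ m².
P = εσAT⁴ = 0.695 × 5.670×10⁻⁸ × 3.75×10⁻⁴ × (827.4)⁴ = 6.93 W.

P ≈ 6.93 W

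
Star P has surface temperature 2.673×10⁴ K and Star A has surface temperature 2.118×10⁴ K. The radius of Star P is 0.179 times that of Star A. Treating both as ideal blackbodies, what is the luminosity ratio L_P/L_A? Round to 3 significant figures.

L ∝ R²T⁴, so L_P/L_A = (R_P/R_A)²(T_P/T_A)⁴ = (0.179)² × (2.673×10⁴/2.118×10⁴)⁴ = 0.032041 × 2.53683 = 0.0813.

L_P/L_A ≈ 0.0813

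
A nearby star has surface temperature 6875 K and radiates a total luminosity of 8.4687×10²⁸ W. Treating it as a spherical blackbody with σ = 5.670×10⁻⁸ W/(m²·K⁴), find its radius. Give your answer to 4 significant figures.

L = 4πR²σT⁴ ⇒ R = √(L/(4πσT⁴)).
σT⁴ = 1.26670×10⁸ W/m², so R = √(8.4687×10²⁸/(4π×1.26670×10⁸)) = 7.294×10⁹ m.

R ≈ 7.294×10⁹ m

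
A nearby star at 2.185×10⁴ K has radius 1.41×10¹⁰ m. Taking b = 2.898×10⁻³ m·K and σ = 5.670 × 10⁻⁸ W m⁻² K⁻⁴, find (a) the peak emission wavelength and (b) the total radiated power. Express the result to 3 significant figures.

(a) λ_max = b/T = 2.898×10⁻³/2.185×10⁴ = 1.326×10⁻⁷ m = 133 nm.
Surface area A = 4πR² = 4π(1.41×10¹⁰ m)² = 2.49832×10²¹ m².
(b) P = σAT⁴ = 5.670×10⁻⁸×2.49832×10²¹×(2.185×10⁴)⁴ = 3.23×10³¹ W.

λ_max ≈ 133 nm; P ≈ 3.23×10³¹ W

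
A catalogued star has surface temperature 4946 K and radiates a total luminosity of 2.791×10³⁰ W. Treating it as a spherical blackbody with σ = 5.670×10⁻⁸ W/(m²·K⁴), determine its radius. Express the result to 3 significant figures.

R ≈ 8.09×10¹⁰ m

L = 4πR²σT⁴ ⇒ R = √(L/(4πσT⁴)).
σT⁴ = 3.39312×10⁷ W/m², so R = √(2.791×10³⁰/(4π×3.39312×10⁷)) = 8.09×10¹⁰ m.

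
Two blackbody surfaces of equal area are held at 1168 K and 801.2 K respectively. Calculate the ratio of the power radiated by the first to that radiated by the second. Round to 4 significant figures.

With equal areas, P₁/P₂ = (T₁/T₂)⁴ = (1168/801.2)⁴ = 4.517.

P₁/P₂ ≈ 4.517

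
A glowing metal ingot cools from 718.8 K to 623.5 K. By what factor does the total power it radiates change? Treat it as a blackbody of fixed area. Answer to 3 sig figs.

P₂/P₁ ≈ 0.566

P ∝ T⁴, so P₂/P₁ = (T₂/T₁)⁴ = (623.5/718.8)⁴ = (0.867418)⁴ = 0.566.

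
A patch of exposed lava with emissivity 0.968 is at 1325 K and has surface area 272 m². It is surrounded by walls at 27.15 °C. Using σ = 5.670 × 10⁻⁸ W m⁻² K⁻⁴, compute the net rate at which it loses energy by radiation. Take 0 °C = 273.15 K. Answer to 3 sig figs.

Net loss ≈ 4.59×10⁷ W

Surroundings: T = 27.15 °C + 273.15 = 300.30 K.
Area A = 272 m².
Net radiated power P_net = εσA(T⁴ − T₀⁴) = 0.968×5.670×10⁻⁸×272×(1325⁴ − 300.30⁴).
T⁴ − T₀⁴ = 3.08222×10¹² − 8.13245×10⁹ = 3.07409×10¹² K⁴, so P_net = 4.59×10⁷ W.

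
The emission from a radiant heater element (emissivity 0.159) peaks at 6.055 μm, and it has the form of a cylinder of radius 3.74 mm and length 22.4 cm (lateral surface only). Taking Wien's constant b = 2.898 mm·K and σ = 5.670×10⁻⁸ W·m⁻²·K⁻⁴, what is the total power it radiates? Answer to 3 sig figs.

P ≈ 2.49 W

Wien's law: T = b/λ_max = 2.898×10⁻³/6.055×10⁻⁶ = 478.613 K.
Lateral area A = 2πrL = 2π×3.74×10⁻³×0.224 = 5.26380×10⁻³ m².
Then P = εσAT⁴ = 0.159×5.670×10⁻⁸×5.26380×10⁻³×(478.613)⁴ = 2.49 W.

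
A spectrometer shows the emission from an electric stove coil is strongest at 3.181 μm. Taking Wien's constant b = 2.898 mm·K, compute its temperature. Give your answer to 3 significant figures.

Wien's law gives T = b/λ_max = (2.898×10⁻³ m·K)/(3.181×10⁻⁶ m) = 911 K.

T ≈ 911 K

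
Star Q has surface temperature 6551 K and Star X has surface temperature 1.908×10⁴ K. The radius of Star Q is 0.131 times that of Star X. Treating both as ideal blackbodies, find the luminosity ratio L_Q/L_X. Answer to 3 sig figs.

L ∝ R²T⁴, so L_Q/L_X = (R_Q/R_X)²(T_Q/T_X)⁴ = (0.131)² × (6551/1.908×10⁴)⁴ = 0.017161 × 0.0138969 = 2.38×10⁻⁴.

L_Q/L_X ≈ 2.38×10⁻⁴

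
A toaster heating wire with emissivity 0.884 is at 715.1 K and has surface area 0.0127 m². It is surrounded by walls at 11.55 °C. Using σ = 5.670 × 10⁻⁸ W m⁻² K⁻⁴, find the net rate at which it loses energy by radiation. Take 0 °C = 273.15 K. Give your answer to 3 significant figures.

Net loss ≈ 162 W

Surroundings: T = 11.55 °C + 273.15 = 284.70 K.
Area A = 0.0127 m².
Net radiated power P_net = εσA(T⁴ − T₀⁴) = 0.884×5.670×10⁻⁸×0.0127×(715.1⁴ − 284.70⁴).
T⁴ − T₀⁴ = 2.61497×10¹¹ − 6.56977×10⁹ = 2.54927×10¹¹ K⁴, so P_net = 162 W.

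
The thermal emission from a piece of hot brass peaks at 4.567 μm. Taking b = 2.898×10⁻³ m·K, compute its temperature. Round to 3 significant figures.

Wien's law gives T = b/λ_max = (2.898×10⁻³ m·K)/(4.567×10⁻⁶ m) = 635 K.

T ≈ 635 K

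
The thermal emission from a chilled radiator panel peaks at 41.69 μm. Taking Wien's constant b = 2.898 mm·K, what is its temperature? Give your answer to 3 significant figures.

Wien's law gives T = b/λ_max = (2.898×10⁻³ m·K)/(4.169×10⁻⁵ m) = 69.5 K.

T ≈ 69.5 K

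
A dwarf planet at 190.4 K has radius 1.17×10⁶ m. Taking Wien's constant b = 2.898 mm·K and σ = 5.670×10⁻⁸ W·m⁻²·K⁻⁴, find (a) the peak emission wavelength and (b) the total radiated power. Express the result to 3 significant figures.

(a) λ_max = b/T = 2.898×10⁻³/190.4 = 1.522×10⁻⁵ m = 15.2 μm.
Surface area A = 4πR² = 4π(1.17×10⁶ m)² = 1.72021×10¹³ m².
(b) P = σAT⁴ = 5.670×10⁻⁸×1.72021×10¹³×(190.4)⁴ = 1.28×10¹⁵ W.

λ_max ≈ 15.2 μm; P ≈ 1.28×10¹⁵ W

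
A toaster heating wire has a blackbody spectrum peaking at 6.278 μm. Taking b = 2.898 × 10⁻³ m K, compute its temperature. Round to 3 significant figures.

Wien's law gives T = b/λ_max = (2.898×10⁻³ m·K)/(6.278×10⁻⁶ m) = 462 K.

T ≈ 462 K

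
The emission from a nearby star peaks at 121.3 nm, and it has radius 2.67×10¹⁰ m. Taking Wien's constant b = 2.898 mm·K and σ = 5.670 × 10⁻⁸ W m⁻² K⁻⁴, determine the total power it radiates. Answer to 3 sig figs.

Wien's law: T = b/λ_max = 2.898×10⁻³/1.213×10⁻⁷ = 23891.2 K.
Surface area A = 4πR² = 4π(2.67×10¹⁰ m)² = 8.95844×10²¹ m².
Then P = σAT⁴ = 5.670×10⁻⁸×8.95844×10²¹×(23891.2)⁴ = 1.65×10³² W.

P ≈ 1.65×10³² W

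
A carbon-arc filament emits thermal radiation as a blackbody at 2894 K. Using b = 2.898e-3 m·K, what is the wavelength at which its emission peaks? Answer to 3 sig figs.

Wien's displacement law: λ_max = b/T = (2.898×10⁻³ m·K)/(2894 K) = 1.001×10⁻⁶ m.
That is 1.00 μm, in the infrared range.

λ_max ≈ 1.00 μm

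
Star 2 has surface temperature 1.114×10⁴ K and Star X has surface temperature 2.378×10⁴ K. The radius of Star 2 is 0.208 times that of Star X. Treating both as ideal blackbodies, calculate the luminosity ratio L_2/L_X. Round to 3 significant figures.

L_2/L_X ≈ 2.08×10⁻³

L ∝ R²T⁴, so L_2/L_X = (R_2/R_X)²(T_2/T_X)⁴ = (0.208)² × (1.114×10⁴/2.378×10⁴)⁴ = 0.043264 × 0.0481608 = 2.08×10⁻³.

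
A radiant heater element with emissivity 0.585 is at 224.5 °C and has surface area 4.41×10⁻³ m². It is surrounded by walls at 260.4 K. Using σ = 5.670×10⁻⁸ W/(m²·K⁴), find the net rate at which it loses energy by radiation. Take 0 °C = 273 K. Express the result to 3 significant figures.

T = 224.5 °C + 273 = 497.5 K.
Area A = 4.41×10⁻³ m².
Net radiated power P_net = εσA(T⁴ − T₀⁴) = 0.585×5.670×10⁻⁸×4.41×10⁻³×(497.5⁴ − 260.4⁴).
T⁴ − T₀⁴ = 6.12593×10¹⁰ − 4.59795×10⁹ = 5.66614×10¹⁰ K⁴, so P_net = 8.29 W.

Net loss ≈ 8.29 W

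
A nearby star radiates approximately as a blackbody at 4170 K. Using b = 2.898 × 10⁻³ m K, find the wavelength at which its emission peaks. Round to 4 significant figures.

λ_max ≈ 695.0 nm

Wien's displacement law: λ_max = b/T = (2.898×10⁻³ m·K)/(4170 K) = 6.9496×10⁻⁷ m.
That is 695.0 nm, in the visible range.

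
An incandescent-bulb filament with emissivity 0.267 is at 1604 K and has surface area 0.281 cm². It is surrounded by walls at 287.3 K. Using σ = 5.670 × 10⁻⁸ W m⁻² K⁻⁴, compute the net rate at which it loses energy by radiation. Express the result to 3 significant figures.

Area A = 0.281 cm² = 2.81×10⁻⁵ m².
Net radiated power P_net = εσA(T⁴ − T₀⁴) = 0.267×5.670×10⁻⁸×2.81×10⁻⁵×(1604⁴ − 287.3⁴).
T⁴ − T₀⁴ = 6.61938×10¹² − 6.81306×10⁹ = 6.61257×10¹² K⁴, so P_net = 2.81 W.

Net loss ≈ 2.81 W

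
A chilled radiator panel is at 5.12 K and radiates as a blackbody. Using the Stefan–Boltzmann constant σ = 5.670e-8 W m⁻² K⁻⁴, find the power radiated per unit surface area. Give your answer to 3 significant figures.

I ≈ 3.90×10⁻⁵ W/m²

Stefan–Boltzmann: I = σT⁴ = 5.670×10⁻⁸ × (5.12)⁴ = 3.90×10⁻⁵ W/m².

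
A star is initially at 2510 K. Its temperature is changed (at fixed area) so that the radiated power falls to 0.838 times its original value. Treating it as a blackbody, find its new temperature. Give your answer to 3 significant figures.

T₂ ≈ 2.40×10³ K

P ∝ T⁴, so T₂/T₁ = (P₂/P₁)^(1/4) = (0.838)^(1/4) = 0.956778.
T₂ = 2510 × 0.956778 = 2.40×10³ K.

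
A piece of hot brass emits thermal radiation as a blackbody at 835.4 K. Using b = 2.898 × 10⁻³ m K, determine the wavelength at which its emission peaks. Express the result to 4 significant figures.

λ_max ≈ 3.469 μm

Wien's displacement law: λ_max = b/T = (2.898×10⁻³ m·K)/(835.4 K) = 3.4690×10⁻⁶ m.
That is 3.469 μm, in the infrared range.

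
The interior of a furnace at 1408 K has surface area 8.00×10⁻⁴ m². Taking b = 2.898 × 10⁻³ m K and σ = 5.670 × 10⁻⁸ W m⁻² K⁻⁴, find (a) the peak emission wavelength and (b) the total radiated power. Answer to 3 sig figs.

λ_max ≈ 2.06 μm; P ≈ 178 W

(a) λ_max = b/T = 2.898×10⁻³/1408 = 2.058×10⁻⁶ m = 2.06 μm.
Area A = 8.00×10⁻⁴ m².
(b) P = σAT⁴ = 5.670×10⁻⁸×8.00×10⁻⁴×(1408)⁴ = 178 W.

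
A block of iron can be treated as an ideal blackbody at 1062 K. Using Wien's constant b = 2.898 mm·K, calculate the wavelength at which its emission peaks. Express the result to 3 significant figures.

Wien's displacement law: λ_max = b/T = (2.898×10⁻³ m·K)/(1062 K) = 2.729×10⁻⁶ m.
That is 2.73×10³ nm, in the infrared range.

λ_max ≈ 2.73×10³ nm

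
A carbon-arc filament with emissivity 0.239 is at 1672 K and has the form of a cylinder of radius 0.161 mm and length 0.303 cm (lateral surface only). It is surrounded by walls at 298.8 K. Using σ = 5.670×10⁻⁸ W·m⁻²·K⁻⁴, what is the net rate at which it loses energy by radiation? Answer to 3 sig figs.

Lateral area A = 2πrL = 2π×1.61×10⁻⁴×3.03×10⁻³ = 3.06513×10⁻⁶ m².
Net radiated power P_net = εσA(T⁴ − T₀⁴) = 0.239×5.670×10⁻⁸×3.06513×10⁻⁶×(1672⁴ − 298.8⁴).
T⁴ − T₀⁴ = 7.81529×10¹² − 7.97118×10⁹ = 7.80732×10¹² K⁴, so P_net = 0.324 W.

Net loss ≈ 0.324 W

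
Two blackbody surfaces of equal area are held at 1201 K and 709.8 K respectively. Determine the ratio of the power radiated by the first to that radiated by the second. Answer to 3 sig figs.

With equal areas, P₁/P₂ = (T₁/T₂)⁴ = (1201/709.8)⁴ = 8.20.

P₁/P₂ ≈ 8.20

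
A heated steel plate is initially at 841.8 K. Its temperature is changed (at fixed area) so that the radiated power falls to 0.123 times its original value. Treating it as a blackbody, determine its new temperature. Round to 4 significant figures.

P ∝ T⁴, so T₂/T₁ = (P₂/P₁)^(1/4) = (0.123)^(1/4) = 0.592211.
T₂ = 841.8 × 0.592211 = 498.5 K.

T₂ ≈ 498.5 K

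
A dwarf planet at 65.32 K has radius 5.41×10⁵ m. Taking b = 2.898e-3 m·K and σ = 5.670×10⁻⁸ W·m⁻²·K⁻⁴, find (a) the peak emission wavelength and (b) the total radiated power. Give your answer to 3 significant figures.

(a) λ_max = b/T = 2.898×10⁻³/65.32 = 4.437×10⁻⁵ m = 44.4 μm.
Surface area A = 4πR² = 4π(5.41×10⁵ m)² = 3.67794×10¹² m².
(b) P = σAT⁴ = 5.670×10⁻⁸×3.67794×10¹²×(65.32)⁴ = 3.80×10¹² W.

λ_max ≈ 44.4 μm; P ≈ 3.80×10¹² W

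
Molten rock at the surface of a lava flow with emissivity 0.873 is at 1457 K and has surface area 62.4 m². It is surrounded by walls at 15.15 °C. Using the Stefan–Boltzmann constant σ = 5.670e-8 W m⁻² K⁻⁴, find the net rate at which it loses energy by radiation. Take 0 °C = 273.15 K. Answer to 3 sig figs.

Net loss ≈ 1.39×10⁷ W

Surroundings: T = 15.15 °C + 273.15 = 288.30 K.
Area A = 62.4 m².
Net radiated power P_net = εσA(T⁴ − T₀⁴) = 0.873×5.670×10⁻⁸×62.4×(1457⁴ − 288.30⁴).
T⁴ − T₀⁴ = 4.50649×10¹² − 6.90842×10⁹ = 4.49958×10¹² K⁴, so P_net = 1.39×10⁷ W.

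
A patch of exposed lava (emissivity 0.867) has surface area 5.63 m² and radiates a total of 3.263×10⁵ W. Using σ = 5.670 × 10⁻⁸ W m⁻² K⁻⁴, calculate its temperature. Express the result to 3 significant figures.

Area A = 5.63 m².
P = εσAT⁴ ⇒ T = (P/(εσA))^(1/4) = (3.263×10⁵/(0.867×5.670×10⁻⁸×5.63))^(1/4) = 1.04×10³ K.

T ≈ 1.04×10³ K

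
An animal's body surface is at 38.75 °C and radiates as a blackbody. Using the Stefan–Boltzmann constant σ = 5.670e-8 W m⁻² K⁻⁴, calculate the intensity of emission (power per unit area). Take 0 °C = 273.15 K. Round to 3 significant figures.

T = 38.75 °C + 273.15 = 311.90 K.
Stefan–Boltzmann: I = σT⁴ = 5.670×10⁻⁸ × (311.90)⁴ = 537 W/m².

I ≈ 537 W/m²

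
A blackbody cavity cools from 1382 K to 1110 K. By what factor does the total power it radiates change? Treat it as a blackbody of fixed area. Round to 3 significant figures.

P ∝ T⁴, so P₂/P₁ = (T₂/T₁)⁴ = (1110/1382)⁴ = (0.803184)⁴ = 0.416.

P₂/P₁ ≈ 0.416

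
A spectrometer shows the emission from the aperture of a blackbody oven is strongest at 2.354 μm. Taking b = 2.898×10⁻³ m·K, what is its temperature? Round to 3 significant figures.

Wien's law gives T = b/λ_max = (2.898×10⁻³ m·K)/(2.354×10⁻⁶ m) = 1.23×10³ K.

T ≈ 1.23×10³ K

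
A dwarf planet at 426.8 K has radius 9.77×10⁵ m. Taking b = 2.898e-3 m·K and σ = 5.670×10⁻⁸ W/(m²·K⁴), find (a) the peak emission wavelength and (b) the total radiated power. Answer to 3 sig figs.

λ_max ≈ 6.79 μm; P ≈ 2.26×10¹⁶ W

(a) λ_max = b/T = 2.898×10⁻³/426.8 = 6.790×10⁻⁶ m = 6.79 μm.
Surface area A = 4πR² = 4π(9.77×10⁵ m)² = 1.19950×10¹³ m².
(b) P = σAT⁴ = 5.670×10⁻⁸×1.19950×10¹³×(426.8)⁴ = 2.26×10¹⁶ W.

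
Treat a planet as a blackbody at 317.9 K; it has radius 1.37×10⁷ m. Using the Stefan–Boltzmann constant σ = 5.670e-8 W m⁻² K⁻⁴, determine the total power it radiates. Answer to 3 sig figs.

P ≈ 1.37×10¹⁸ W

Surface area A = 4πR² = 4π(1.37×10⁷ m)² = 2.35858×10¹⁵ m².
P = σAT⁴ = 5.670×10⁻⁸ × 2.35858×10¹⁵ × (317.9)⁴ = 1.37×10¹⁸ W.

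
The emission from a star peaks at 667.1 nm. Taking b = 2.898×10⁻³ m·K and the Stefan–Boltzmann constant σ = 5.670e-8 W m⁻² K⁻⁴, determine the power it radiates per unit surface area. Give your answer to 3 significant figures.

I ≈ 2.02×10⁷ W/m²

Wien's law: T = b/λ_max = 2.898×10⁻³/6.671×10⁻⁷ = 4344.18 K.
Then I = σT⁴ = 5.670×10⁻⁸×(4344.18)⁴ = 2.02×10⁷ W/m².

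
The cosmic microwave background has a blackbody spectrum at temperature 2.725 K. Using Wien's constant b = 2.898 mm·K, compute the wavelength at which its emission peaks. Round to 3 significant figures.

λ_max ≈ 1.06×10⁻³ m

Wien's displacement law: λ_max = b/T = (2.898×10⁻³ m·K)/(2.725 K) = 1.063×10⁻³ m.
That is 1.06×10⁻³ m, in the microwave range.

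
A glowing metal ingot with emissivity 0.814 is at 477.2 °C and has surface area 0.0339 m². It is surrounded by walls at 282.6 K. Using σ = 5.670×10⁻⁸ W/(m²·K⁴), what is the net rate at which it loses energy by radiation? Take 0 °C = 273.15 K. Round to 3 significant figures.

T = 477.2 °C + 273.15 = 750.35 K.
Area A = 0.0339 m².
Net radiated power P_net = εσA(T⁴ − T₀⁴) = 0.814×5.670×10⁻⁸×0.0339×(750.35⁴ − 282.6⁴).
T⁴ − T₀⁴ = 3.16997×10¹¹ − 6.37806×10⁹ = 3.10619×10¹¹ K⁴, so P_net = 486 W.

Net loss ≈ 486 W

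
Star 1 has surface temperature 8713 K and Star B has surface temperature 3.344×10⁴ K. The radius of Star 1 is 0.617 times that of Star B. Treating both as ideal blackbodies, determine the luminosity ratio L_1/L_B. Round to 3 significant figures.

L ∝ R²T⁴, so L_1/L_B = (R_1/R_B)²(T_1/T_B)⁴ = (0.617)² × (8713/3.344×10⁴)⁴ = 0.380689 × 4.60899×10⁻³ = 1.75×10⁻³.

L_1/L_B ≈ 1.75×10⁻³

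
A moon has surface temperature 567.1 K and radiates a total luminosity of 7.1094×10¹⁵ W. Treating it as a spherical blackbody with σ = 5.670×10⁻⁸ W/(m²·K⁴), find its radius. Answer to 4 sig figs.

L = 4πR²σT⁴ ⇒ R = √(L/(4πσT⁴)).
σT⁴ = 5864.37 W/m², so R = √(7.1094×10¹⁵/(4π×5864.37)) = 3.106×10⁵ m.

R ≈ 3.106×10⁵ m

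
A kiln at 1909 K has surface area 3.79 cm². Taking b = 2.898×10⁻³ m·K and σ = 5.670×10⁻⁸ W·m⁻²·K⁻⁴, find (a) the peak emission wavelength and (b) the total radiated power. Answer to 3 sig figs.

λ_max ≈ 1.52 μm; P ≈ 285 W

(a) λ_max = b/T = 2.898×10⁻³/1909 = 1.518×10⁻⁶ m = 1.52 μm.
Area A = 3.79 cm² = 3.79×10⁻⁴ m².
(b) P = σAT⁴ = 5.670×10⁻⁸×3.79×10⁻⁴×(1909)⁴ = 285 W.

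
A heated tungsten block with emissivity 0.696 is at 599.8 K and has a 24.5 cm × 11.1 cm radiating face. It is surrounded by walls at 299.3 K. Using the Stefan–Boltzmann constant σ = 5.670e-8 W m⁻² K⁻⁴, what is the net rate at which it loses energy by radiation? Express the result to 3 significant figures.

Net loss ≈ 130 W

Area A = 0.245 × 0.111 = 0.027195 m².
Net radiated power P_net = εσA(T⁴ − T₀⁴) = 0.696×5.670×10⁻⁸×0.027195×(599.8⁴ − 299.3⁴).
T⁴ − T₀⁴ = 1.29427×10¹¹ − 8.02466×10⁹ = 1.21402×10¹¹ K⁴, so P_net = 130 W.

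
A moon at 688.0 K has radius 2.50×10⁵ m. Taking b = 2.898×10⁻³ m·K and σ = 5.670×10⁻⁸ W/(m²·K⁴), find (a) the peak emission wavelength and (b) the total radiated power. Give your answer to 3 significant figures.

λ_max ≈ 4.21 μm; P ≈ 9.98×10¹⁵ W

(a) λ_max = b/T = 2.898×10⁻³/688.0 = 4.212×10⁻⁶ m = 4.21 μm.
Surface area A = 4πR² = 4π(2.50×10⁵ m)² = 7.85398×10¹¹ m².
(b) P = σAT⁴ = 5.670×10⁻⁸×7.85398×10¹¹×(688.0)⁴ = 9.98×10¹⁵ W.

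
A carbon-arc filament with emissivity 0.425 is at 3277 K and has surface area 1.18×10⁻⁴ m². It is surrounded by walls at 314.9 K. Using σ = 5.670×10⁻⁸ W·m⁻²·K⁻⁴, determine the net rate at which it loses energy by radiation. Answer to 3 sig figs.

Area A = 1.18×10⁻⁴ m².
Net radiated power P_net = εσA(T⁴ − T₀⁴) = 0.425×5.670×10⁻⁸×1.18×10⁻⁴×(3277⁴ − 314.9⁴).
T⁴ − T₀⁴ = 1.15320×10¹⁴ − 9.83310×10⁹ = 1.15310×10¹⁴ K⁴, so P_net = 328 W.

Net loss ≈ 328 W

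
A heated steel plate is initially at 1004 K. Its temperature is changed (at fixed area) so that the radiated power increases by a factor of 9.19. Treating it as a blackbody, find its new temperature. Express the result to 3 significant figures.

P ∝ T⁴, so T₂/T₁ = (P₂/P₁)^(1/4) = (9.19)^(1/4) = 1.74112.
T₂ = 1004 × 1.74112 = 1.75×10³ K.

T₂ ≈ 1.75×10³ K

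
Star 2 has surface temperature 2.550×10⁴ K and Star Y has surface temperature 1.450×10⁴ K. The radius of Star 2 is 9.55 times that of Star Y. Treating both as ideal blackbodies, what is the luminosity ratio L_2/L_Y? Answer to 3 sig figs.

L_2/L_Y ≈ 872

L ∝ R²T⁴, so L_2/L_Y = (R_2/R_Y)²(T_2/T_Y)⁴ = (9.55)² × (2.550×10⁴/1.450×10⁴)⁴ = 91.2025 × 9.56508 = 872.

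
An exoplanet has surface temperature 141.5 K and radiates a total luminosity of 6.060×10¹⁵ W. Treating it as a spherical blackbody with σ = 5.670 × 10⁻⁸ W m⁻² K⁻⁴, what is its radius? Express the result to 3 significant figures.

R ≈ 4.61×10⁶ m

L = 4πR²σT⁴ ⇒ R = √(L/(4πσT⁴)).
σT⁴ = 22.7305 W/m², so R = √(6.060×10¹⁵/(4π×22.7305)) = 4.61×10⁶ m.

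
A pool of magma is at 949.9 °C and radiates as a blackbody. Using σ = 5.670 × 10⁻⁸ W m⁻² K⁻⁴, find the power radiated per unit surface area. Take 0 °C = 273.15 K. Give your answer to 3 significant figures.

T = 949.9 °C + 273.15 = 1223.05 K.
Stefan–Boltzmann: I = σT⁴ = 5.670×10⁻⁸ × (1223.05)⁴ = 1.27×10⁵ W/m².

I ≈ 1.27×10⁵ W/m²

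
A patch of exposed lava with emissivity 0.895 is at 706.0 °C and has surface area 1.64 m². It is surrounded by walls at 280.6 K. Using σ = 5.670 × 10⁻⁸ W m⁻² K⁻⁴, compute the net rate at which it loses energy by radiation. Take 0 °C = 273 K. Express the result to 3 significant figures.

T = 706.0 °C + 273 = 979.0 K.
Area A = 1.64 m².
Net radiated power P_net = εσA(T⁴ − T₀⁴) = 0.895×5.670×10⁻⁸×1.64×(979.0⁴ − 280.6⁴).
T⁴ − T₀⁴ = 9.18609×10¹¹ − 6.19941×10⁹ = 9.12410×10¹¹ K⁴, so P_net = 7.59×10⁴ W.

Net loss ≈ 7.59×10⁴ W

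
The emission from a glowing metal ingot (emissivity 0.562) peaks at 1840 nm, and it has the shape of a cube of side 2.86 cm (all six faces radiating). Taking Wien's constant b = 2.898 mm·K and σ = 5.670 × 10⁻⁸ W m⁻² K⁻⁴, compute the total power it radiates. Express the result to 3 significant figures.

P ≈ 962 W

Wien's law: T = b/λ_max = 2.898×10⁻³/1.840×10⁻⁶ = 1575.00 K.
Area A = 6s² = 6×(0.0286 m)² = 4.90776×10⁻³ m².
Then P = εσAT⁴ = 0.562×5.670×10⁻⁸×4.90776×10⁻³×(1575.00)⁴ = 962 W.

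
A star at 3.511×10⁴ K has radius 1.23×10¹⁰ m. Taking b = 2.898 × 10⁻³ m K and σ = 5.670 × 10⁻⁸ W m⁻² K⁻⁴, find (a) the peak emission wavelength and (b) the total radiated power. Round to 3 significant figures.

(a) λ_max = b/T = 2.898×10⁻³/3.511×10⁴ = 8.254×10⁻⁸ m = 82.5 nm.
Surface area A = 4πR² = 4π(1.23×10¹⁰ m)² = 1.90117×10²¹ m².
(b) P = σAT⁴ = 5.670×10⁻⁸×1.90117×10²¹×(3.511×10⁴)⁴ = 1.64×10³² W.

λ_max ≈ 82.5 nm; P ≈ 1.64×10³² W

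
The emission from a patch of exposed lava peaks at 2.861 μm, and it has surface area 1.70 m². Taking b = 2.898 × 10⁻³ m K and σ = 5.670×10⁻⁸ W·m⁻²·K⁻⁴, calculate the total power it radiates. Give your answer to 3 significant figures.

P ≈ 1.01×10⁵ W

Wien's law: T = b/λ_max = 2.898×10⁻³/2.861×10⁻⁶ = 1012.93 K.
Area A = 1.70 m².
Then P = σAT⁴ = 5.670×10⁻⁸×1.70×(1012.93)⁴ = 1.01×10⁵ W.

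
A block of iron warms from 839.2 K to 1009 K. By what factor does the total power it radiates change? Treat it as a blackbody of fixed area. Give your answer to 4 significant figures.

P ∝ T⁴, so P₂/P₁ = (T₂/T₁)⁴ = (1009/839.2)⁴ = (1.20234)⁴ = 2.090.

P₂/P₁ ≈ 2.090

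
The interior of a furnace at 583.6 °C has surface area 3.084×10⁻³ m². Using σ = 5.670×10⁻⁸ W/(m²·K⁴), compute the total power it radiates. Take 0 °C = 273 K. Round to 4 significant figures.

T = 583.6 °C + 273 = 856.6 K.
Area A = 3.084×10⁻³ m².
P = σAT⁴ = 5.670×10⁻⁸ × 3.084×10⁻³ × (856.6)⁴ = 94.15 W.

P ≈ 94.15 W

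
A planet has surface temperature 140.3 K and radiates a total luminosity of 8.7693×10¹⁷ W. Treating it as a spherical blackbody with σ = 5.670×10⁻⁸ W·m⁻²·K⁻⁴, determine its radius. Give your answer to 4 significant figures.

L = 4πR²σT⁴ ⇒ R = √(L/(4πσT⁴)).
σT⁴ = 21.9692 W/m², so R = √(8.7693×10¹⁷/(4π×21.9692)) = 5.636×10⁷ m.

R ≈ 5.636×10⁷ m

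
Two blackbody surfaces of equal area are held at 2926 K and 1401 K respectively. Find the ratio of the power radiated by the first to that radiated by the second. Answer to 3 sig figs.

With equal areas, P₁/P₂ = (T₁/T₂)⁴ = (2926/1401)⁴ = 19.0.

P₁/P₂ ≈ 19.0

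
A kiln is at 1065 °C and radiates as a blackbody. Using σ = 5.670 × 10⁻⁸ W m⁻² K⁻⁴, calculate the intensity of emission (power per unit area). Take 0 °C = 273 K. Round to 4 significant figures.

I ≈ 1.817×10⁵ W/m²

T = 1065 °C + 273 = 1338 K.
Stefan–Boltzmann: I = σT⁴ = 5.670×10⁻⁸ × (1338)⁴ = 1.817×10⁵ W/m².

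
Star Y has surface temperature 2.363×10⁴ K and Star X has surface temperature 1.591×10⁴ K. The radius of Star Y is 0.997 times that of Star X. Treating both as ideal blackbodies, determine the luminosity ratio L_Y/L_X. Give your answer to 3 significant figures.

L_Y/L_X ≈ 4.84

L ∝ R²T⁴, so L_Y/L_X = (R_Y/R_X)²(T_Y/T_X)⁴ = (0.997)² × (2.363×10⁴/1.591×10⁴)⁴ = 0.994009 × 4.86602 = 4.84.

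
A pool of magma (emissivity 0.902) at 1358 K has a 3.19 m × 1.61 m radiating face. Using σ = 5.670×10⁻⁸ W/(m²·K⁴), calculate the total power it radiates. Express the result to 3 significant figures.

P ≈ 8.93×10⁵ W

Area A = 3.19 × 1.61 = 5.1359 m².
P = εσAT⁴ = 0.902 × 5.670×10⁻⁸ × 5.1359 × (1358)⁴ = 8.93×10⁵ W.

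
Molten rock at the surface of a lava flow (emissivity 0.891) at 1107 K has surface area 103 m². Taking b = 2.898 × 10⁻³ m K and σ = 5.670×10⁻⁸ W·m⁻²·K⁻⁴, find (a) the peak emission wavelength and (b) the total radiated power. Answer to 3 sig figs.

λ_max ≈ 2.62 μm; P ≈ 7.81×10⁶ W

(a) λ_max = b/T = 2.898×10⁻³/1107 = 2.618×10⁻⁶ m = 2.62 μm.
Area A = 103 m².
(b) P = εσAT⁴ = 0.891×5.670×10⁻⁸×103×(1107)⁴ = 7.81×10⁶ W.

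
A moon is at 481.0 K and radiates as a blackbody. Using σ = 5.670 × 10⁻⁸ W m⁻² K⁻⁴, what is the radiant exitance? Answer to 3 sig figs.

I ≈ 3.04×10³ W/m²

Stefan–Boltzmann: I = σT⁴ = 5.670×10⁻⁸ × (481.0)⁴ = 3.04×10³ W/m².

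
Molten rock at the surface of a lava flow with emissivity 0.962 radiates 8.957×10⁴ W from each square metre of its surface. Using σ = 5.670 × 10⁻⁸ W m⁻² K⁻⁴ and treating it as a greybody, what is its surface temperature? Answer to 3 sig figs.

I = εσT⁴, so T = (I/εσ)^(1/4) = (8.957×10⁴/(0.962×5.670×10⁻⁸))^(1/4) = 1.13×10³ K.

T ≈ 1.13×10³ K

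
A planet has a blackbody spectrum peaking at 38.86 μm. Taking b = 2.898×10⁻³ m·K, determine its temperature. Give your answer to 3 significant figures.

Wien's law gives T = b/λ_max = (2.898×10⁻³ m·K)/(3.886×10⁻⁵ m) = 74.6 K.

T ≈ 74.6 K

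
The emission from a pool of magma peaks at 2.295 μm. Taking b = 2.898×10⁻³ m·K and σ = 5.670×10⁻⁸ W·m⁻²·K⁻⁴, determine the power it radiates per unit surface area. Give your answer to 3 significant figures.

I ≈ 1.44×10⁵ W/m²

Wien's law: T = b/λ_max = 2.898×10⁻³/2.295×10⁻⁶ = 1262.75 K.
Then I = σT⁴ = 5.670×10⁻⁸×(1262.75)⁴ = 1.44×10⁵ W/m².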